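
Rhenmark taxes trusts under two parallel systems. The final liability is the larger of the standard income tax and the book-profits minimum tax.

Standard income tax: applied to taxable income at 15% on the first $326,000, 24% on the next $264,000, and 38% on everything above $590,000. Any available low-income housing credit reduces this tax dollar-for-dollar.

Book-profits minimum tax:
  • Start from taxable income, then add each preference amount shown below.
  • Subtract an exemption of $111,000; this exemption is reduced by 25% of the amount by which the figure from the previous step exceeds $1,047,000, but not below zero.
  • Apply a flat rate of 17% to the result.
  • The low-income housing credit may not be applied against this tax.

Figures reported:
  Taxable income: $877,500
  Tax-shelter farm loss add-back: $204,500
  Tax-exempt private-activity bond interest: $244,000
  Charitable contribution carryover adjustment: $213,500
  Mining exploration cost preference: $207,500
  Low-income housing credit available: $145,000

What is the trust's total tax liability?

Standard income tax:
  $326,000 × 15% = $48,900
  $264,000 × 24% = $63,360
  $287,500 × 38% = $109,250
  → $221,510
  Less low-income housing credit $145,000 → $76,510

Book-profits minimum tax:
  Adjusted income: $877,500 + $204,500 + $244,000 + $213,500 + $207,500 = $1,747,000
  Exemption: 25% × ($1,747,000 − $1,047,000) = $175,000 ≥ $111,000, so the exemption is fully phased out
  Base: $1,747,000 − $0 = $1,747,000
  $1,747,000 × 17% = $296,990

$296,990 > $76,510, so the book-profits minimum tax is the binding amount.

$296,990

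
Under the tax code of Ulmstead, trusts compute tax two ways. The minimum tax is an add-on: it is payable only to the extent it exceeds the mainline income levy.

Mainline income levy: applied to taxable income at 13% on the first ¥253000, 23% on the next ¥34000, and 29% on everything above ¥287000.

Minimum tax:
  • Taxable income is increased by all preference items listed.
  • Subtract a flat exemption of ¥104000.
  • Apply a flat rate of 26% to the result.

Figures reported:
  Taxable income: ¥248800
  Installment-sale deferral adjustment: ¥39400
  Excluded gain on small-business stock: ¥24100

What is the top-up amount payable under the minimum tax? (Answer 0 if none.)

¥21814

Mainline income levy:
  ¥248800 × 13% = ¥32344

Minimum tax:
  Adjusted income: ¥248800 + ¥39400 + ¥24100 = ¥312300
  Less exemption ¥104000 → base ¥208300
  ¥208300 × 26% = ¥54158

Excess of minimum tax over mainline income levy: ¥54158 − ¥32344 = ¥21814.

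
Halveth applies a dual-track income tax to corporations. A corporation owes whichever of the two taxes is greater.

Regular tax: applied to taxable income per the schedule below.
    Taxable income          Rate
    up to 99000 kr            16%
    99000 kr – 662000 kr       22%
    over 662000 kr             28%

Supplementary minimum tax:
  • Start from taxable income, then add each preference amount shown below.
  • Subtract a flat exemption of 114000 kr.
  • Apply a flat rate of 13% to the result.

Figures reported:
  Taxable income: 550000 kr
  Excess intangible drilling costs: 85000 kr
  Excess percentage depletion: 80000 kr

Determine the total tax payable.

Regular tax:
  99000 kr × 16% = 15840 kr
  451000 kr × 22% = 99220 kr
  → 115060 kr

Supplementary minimum tax:
  Adjusted income: 550000 kr + 85000 kr + 80000 kr = 715000 kr
  Less exemption 114000 kr → base 601000 kr
  601000 kr × 13% = 78130 kr

115060 kr > 78130 kr, so the regular tax governs.

115060 kr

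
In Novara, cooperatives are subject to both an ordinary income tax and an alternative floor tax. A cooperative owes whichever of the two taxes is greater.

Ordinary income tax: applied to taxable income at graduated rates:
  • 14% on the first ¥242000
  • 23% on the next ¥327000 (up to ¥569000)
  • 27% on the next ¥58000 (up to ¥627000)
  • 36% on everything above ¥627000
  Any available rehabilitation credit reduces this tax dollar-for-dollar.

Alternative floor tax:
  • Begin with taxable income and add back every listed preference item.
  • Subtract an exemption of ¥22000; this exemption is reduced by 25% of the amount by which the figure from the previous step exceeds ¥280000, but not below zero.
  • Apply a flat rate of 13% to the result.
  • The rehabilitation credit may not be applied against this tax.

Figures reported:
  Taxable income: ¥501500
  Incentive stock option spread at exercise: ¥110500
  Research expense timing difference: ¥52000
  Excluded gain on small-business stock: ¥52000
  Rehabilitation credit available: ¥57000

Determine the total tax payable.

¥93080

Alternative floor tax:
  Adjusted income: ¥501500 + ¥110500 + ¥52000 + ¥52000 = ¥716000
  Exemption: 25% × (¥716000 − ¥280000) = ¥109000 ≥ ¥22000, so the exemption is fully phased out
  Base: ¥716000 − ¥0 = ¥716000
  ¥716000 × 13% = ¥93080

Ordinary income tax:
  ¥242000 × 14% = ¥33880
  ¥259500 × 23% = ¥59685
  → ¥93565
  Less rehabilitation credit ¥57000 → ¥36565

¥93080 > ¥36565, so the alternative floor tax is the binding amount.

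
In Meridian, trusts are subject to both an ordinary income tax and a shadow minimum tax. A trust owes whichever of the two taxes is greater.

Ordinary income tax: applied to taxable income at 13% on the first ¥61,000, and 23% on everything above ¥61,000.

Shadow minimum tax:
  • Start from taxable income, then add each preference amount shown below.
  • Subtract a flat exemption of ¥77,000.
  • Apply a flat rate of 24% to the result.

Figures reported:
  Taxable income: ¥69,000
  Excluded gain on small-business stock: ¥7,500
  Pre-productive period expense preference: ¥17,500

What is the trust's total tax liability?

¥9,770

Shadow minimum tax:
  Adjusted income: ¥69,000 + ¥7,500 + ¥17,500 = ¥94,000
  Less exemption ¥77,000 → base ¥17,000
  ¥17,000 × 24% = ¥4,080

Ordinary income tax:
  ¥61,000 × 13% = ¥7,930
  ¥8,000 × 23% = ¥1,840
  → ¥9,770

¥9,770 > ¥4,080, so the ordinary income tax governs.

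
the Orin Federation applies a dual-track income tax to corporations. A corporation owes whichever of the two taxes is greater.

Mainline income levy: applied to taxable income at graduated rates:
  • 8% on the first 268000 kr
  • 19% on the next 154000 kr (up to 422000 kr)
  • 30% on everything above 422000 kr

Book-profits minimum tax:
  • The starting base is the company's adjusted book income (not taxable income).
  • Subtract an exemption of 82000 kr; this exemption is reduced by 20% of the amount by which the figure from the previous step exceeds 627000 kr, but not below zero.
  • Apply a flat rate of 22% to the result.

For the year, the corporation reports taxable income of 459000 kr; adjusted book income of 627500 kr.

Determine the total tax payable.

120032 kr

Book-profits minimum tax:
  Base (adjusted book income): 627500 kr
  Exemption: 82000 kr − 20% × (627500 kr − 627000 kr) = 82000 kr − 100 kr = 81900 kr
  Base: 627500 kr − 81900 kr = 545600 kr
  545600 kr × 22% = 120032 kr

Mainline income levy:
  268000 kr × 8% = 21440 kr
  154000 kr × 19% = 29260 kr
  37000 kr × 30% = 11100 kr
  → 61800 kr

120032 kr > 61800 kr, so the book-profits minimum tax is the binding amount.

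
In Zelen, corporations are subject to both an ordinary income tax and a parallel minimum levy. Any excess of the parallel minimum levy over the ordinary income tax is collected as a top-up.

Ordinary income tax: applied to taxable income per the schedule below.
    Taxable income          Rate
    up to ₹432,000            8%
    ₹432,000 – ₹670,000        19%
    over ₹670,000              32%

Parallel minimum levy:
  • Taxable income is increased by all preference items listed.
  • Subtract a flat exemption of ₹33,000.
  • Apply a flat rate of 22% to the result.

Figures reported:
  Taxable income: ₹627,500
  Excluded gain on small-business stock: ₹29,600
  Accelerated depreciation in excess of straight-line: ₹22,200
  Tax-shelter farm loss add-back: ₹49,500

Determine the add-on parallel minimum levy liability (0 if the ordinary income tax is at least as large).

₹81,371

Ordinary income tax:
  ₹432,000 × 8% = ₹34,560
  ₹195,500 × 19% = ₹37,145
  → ₹71,705

Parallel minimum levy:
  Adjusted income: ₹627,500 + ₹29,600 + ₹22,200 + ₹49,500 = ₹728,800
  Less exemption ₹33,000 → base ₹695,800
  ₹695,800 × 22% = ₹153,076

Excess of parallel minimum levy over ordinary income tax: ₹153,076 − ₹71,705 = ₹81,371.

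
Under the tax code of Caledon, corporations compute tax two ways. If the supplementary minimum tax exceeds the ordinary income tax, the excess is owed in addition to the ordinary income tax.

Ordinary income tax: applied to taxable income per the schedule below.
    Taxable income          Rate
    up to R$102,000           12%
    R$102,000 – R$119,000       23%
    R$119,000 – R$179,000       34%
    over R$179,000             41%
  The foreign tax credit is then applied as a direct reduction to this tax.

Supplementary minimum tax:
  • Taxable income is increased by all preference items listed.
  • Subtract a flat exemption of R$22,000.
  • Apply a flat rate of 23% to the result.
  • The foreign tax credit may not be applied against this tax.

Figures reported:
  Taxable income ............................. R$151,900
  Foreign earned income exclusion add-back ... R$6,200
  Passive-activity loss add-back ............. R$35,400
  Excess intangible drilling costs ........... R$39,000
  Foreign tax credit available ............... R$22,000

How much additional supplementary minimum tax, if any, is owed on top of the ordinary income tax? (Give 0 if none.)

Supplementary minimum tax:
  Adjusted income: R$151,900 + R$6,200 + R$35,400 + R$39,000 = R$232,500
  Less exemption R$22,000 → base R$210,500
  R$210,500 × 23% = R$48,415

Ordinary income tax:
  R$102,000 × 12% = R$12,240
  R$17,000 × 23% = R$3,910
  R$32,900 × 34% = R$11,186
  → R$27,336
  Less foreign tax credit R$22,000 → R$5,336

Excess of supplementary minimum tax over ordinary income tax: R$48,415 − R$5,336 = R$43,079.

R$43,079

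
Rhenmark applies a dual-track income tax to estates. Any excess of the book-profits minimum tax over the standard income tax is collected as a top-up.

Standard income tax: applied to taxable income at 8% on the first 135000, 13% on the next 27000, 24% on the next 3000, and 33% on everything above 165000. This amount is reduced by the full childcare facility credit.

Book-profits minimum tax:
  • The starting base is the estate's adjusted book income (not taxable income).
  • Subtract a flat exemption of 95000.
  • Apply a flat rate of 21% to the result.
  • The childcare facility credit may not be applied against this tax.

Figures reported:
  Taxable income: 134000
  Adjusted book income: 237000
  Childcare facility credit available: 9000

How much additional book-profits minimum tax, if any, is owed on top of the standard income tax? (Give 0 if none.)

28100

Standard income tax:
  134000 × 8% = 10720
  Less childcare facility credit 9000 → 1720

Book-profits minimum tax:
  Base (adjusted book income): 237000
  Less exemption 95000 → base 142000
  142000 × 21% = 29820

Excess of book-profits minimum tax over standard income tax: 29820 − 1720 = 28100.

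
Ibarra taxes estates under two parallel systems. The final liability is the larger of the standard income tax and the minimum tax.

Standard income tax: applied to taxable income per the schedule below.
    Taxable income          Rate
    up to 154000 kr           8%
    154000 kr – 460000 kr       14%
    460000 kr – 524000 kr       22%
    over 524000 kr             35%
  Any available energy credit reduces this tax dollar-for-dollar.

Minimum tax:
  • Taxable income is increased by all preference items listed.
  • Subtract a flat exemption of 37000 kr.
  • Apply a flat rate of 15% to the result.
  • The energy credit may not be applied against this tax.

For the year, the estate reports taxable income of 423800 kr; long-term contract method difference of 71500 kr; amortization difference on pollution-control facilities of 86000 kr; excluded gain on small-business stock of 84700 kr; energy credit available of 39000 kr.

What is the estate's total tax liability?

94350 kr

Standard income tax:
  154000 kr × 8% = 12320 kr
  269800 kr × 14% = 37772 kr
  → 50092 kr
  Less energy credit 39000 kr → 11092 kr

Minimum tax:
  Adjusted income: 423800 kr + 71500 kr + 86000 kr + 84700 kr = 666000 kr
  Less exemption 37000 kr → base 629000 kr
  629000 kr × 15% = 94350 kr

94350 kr > 11092 kr, so the minimum tax is the binding amount.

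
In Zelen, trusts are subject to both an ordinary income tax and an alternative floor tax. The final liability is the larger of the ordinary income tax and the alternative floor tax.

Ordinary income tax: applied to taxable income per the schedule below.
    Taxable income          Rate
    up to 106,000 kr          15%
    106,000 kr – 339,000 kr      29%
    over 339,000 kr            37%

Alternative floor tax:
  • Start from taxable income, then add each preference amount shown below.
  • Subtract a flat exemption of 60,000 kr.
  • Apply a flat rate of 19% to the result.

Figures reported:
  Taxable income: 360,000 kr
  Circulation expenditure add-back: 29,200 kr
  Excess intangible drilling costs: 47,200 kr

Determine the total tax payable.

91,240 kr

Ordinary income tax:
  106,000 kr × 15% = 15,900 kr
  233,000 kr × 29% = 67,570 kr
  21,000 kr × 37% = 7,770 kr
  → 91,240 kr

Alternative floor tax:
  Adjusted income: 360,000 kr + 29,200 kr + 47,200 kr = 436,400 kr
  Less exemption 60,000 kr → base 376,400 kr
  376,400 kr × 19% = 71,516 kr

91,240 kr > 71,516 kr, so the ordinary income tax governs.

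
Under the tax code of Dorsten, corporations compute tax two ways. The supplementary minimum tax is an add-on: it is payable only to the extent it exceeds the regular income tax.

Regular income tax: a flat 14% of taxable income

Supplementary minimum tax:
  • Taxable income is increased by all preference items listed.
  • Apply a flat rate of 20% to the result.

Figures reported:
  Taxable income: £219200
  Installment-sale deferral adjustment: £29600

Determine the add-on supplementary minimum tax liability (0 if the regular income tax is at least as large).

£19072

Supplementary minimum tax:
  Adjusted income: £219200 + £29600 = £248800
  £248800 × 20% = £49760

Regular income tax:
  £219200 × 14% = £30688

Excess of supplementary minimum tax over regular income tax: £49760 − £30688 = £19072.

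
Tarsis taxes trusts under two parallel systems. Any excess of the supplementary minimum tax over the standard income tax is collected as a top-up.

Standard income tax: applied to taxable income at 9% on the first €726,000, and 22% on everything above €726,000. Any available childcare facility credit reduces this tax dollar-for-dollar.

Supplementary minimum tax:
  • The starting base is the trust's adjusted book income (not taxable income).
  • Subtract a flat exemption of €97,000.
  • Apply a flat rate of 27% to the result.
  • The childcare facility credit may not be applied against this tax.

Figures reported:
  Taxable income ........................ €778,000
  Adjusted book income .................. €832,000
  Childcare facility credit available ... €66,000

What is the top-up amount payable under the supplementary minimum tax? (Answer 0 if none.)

Supplementary minimum tax:
  Base (adjusted book income): €832,000
  Less exemption €97,000 → base €735,000
  €735,000 × 27% = €198,450

Standard income tax:
  €726,000 × 9% = €65,340
  €52,000 × 22% = €11,440
  → €76,780
  Less childcare facility credit €66,000 → €10,780

Excess of supplementary minimum tax over standard income tax: €198,450 − €10,780 = €187,670.

€187,670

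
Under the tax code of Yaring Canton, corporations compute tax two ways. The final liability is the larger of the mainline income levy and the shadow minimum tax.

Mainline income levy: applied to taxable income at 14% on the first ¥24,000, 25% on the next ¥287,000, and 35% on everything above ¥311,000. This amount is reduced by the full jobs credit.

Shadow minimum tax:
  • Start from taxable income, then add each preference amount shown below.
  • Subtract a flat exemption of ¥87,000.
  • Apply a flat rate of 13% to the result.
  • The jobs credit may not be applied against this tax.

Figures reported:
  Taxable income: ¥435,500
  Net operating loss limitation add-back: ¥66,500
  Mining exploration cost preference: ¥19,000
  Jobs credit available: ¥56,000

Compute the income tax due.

¥62,685

Mainline income levy:
  ¥24,000 × 14% = ¥3,360
  ¥287,000 × 25% = ¥71,750
  ¥124,500 × 35% = ¥43,575
  → ¥118,685
  Less jobs credit ¥56,000 → ¥62,685

Shadow minimum tax:
  Adjusted income: ¥435,500 + ¥66,500 + ¥19,000 = ¥521,000
  Less exemption ¥87,000 → base ¥434,000
  ¥434,000 × 13% = ¥56,420

¥62,685 > ¥56,420, so the mainline income levy governs.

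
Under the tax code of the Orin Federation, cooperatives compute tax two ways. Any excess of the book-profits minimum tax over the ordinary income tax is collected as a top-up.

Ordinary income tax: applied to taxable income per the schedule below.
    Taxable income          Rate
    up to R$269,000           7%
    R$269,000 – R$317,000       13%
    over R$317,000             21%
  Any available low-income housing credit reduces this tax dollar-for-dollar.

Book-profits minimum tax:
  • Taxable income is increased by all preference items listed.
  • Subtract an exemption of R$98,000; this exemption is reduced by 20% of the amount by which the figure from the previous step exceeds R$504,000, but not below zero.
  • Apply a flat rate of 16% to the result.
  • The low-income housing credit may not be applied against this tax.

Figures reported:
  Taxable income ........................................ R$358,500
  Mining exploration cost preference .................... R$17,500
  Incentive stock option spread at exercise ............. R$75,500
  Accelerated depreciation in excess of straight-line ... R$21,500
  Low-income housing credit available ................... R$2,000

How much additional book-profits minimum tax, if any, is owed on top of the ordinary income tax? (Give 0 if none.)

R$28,215

Ordinary income tax:
  R$269,000 × 7% = R$18,830
  R$48,000 × 13% = R$6,240
  R$41,500 × 21% = R$8,715
  → R$33,785
  Less low-income housing credit R$2,000 → R$31,785

Book-profits minimum tax:
  Adjusted income: R$358,500 + R$17,500 + R$75,500 + R$21,500 = R$473,000
  Exemption: R$473,000 ≤ R$504,000, so full R$98,000 applies
  Base: R$473,000 − R$98,000 = R$375,000
  R$375,000 × 16% = R$60,000

Excess of book-profits minimum tax over ordinary income tax: R$60,000 − R$31,785 = R$28,215.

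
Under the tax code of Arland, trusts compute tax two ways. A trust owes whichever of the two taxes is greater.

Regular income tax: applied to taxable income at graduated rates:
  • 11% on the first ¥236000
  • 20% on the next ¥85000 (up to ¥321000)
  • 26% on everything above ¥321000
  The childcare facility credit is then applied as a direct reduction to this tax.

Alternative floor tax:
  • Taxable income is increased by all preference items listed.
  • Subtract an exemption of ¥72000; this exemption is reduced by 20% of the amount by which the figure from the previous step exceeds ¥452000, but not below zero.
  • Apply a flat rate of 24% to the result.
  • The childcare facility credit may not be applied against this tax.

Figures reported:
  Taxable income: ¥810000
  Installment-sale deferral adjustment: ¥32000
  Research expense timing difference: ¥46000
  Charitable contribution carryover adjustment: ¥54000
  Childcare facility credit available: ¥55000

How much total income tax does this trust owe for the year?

Alternative floor tax:
  Adjusted income: ¥810000 + ¥32000 + ¥46000 + ¥54000 = ¥942000
  Exemption: 20% × (¥942000 − ¥452000) = ¥98000 ≥ ¥72000, so the exemption is fully phased out
  Base: ¥942000 − ¥0 = ¥942000
  ¥942000 × 24% = ¥226080

Regular income tax:
  ¥236000 × 11% = ¥25960
  ¥85000 × 20% = ¥17000
  ¥489000 × 26% = ¥127140
  → ¥170100
  Less childcare facility credit ¥55000 → ¥115100

¥226080 > ¥115100, so the alternative floor tax is the binding amount.

¥226080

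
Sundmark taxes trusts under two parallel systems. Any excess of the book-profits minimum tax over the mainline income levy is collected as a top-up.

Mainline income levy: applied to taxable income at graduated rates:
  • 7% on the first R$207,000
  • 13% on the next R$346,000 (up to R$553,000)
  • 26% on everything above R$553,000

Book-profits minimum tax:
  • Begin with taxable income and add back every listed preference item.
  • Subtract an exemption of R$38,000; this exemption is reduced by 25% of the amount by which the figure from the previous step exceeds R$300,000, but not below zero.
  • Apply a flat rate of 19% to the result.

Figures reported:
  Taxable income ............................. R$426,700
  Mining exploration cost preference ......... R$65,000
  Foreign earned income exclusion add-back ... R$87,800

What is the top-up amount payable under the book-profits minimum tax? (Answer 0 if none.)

R$67,054

Book-profits minimum tax:
  Adjusted income: R$426,700 + R$65,000 + R$87,800 = R$579,500
  Exemption: 25% × (R$579,500 − R$300,000) = R$69,875 ≥ R$38,000, so the exemption is fully phased out
  Base: R$579,500 − R$0 = R$579,500
  R$579,500 × 19% = R$110,105

Mainline income levy:
  R$207,000 × 7% = R$14,490
  R$219,700 × 13% = R$28,561
  → R$43,051

Excess of book-profits minimum tax over mainline income levy: R$110,105 − R$43,051 = R$67,054.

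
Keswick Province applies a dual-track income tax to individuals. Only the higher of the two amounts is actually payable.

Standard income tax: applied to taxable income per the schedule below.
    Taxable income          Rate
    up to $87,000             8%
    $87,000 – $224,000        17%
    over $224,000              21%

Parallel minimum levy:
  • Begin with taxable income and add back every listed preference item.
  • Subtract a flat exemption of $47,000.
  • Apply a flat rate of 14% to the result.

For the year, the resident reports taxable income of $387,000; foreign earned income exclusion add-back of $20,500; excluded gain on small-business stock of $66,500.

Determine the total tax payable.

Parallel minimum levy:
  Adjusted income: $387,000 + $20,500 + $66,500 = $474,000
  Less exemption $47,000 → base $427,000
  $427,000 × 14% = $59,780

Standard income tax:
  $87,000 × 8% = $6,960
  $137,000 × 17% = $23,290
  $163,000 × 21% = $34,230
  → $64,480

$64,480 > $59,780, so the standard income tax governs.

$64,480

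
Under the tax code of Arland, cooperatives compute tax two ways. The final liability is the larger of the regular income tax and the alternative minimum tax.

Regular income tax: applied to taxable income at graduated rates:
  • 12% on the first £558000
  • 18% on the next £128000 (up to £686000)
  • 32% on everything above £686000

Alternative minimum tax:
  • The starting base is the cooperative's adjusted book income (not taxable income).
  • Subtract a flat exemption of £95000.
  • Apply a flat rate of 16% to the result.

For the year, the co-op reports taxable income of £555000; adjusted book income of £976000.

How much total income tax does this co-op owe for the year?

Alternative minimum tax:
  Base (adjusted book income): £976000
  Less exemption £95000 → base £881000
  £881000 × 16% = £140960

Regular income tax:
  £555000 × 12% = £66600

£140960 > £66600, so the alternative minimum tax is the binding amount.

£140960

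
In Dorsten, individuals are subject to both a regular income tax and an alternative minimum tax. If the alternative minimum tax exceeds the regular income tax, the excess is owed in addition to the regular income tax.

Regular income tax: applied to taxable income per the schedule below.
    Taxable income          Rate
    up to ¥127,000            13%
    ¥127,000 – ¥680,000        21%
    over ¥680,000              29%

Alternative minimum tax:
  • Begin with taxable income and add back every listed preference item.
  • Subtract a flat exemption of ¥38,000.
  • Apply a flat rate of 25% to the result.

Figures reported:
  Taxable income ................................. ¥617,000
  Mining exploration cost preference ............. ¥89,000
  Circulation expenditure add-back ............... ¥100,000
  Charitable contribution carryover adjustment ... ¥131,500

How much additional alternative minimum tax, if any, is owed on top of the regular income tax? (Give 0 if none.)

Regular income tax:
  ¥127,000 × 13% = ¥16,510
  ¥490,000 × 21% = ¥102,900
  → ¥119,410

Alternative minimum tax:
  Adjusted income: ¥617,000 + ¥89,000 + ¥100,000 + ¥131,500 = ¥937,500
  Less exemption ¥38,000 → base ¥899,500
  ¥899,500 × 25% = ¥224,875

Excess of alternative minimum tax over regular income tax: ¥224,875 − ¥119,410 = ¥105,465.

¥105,465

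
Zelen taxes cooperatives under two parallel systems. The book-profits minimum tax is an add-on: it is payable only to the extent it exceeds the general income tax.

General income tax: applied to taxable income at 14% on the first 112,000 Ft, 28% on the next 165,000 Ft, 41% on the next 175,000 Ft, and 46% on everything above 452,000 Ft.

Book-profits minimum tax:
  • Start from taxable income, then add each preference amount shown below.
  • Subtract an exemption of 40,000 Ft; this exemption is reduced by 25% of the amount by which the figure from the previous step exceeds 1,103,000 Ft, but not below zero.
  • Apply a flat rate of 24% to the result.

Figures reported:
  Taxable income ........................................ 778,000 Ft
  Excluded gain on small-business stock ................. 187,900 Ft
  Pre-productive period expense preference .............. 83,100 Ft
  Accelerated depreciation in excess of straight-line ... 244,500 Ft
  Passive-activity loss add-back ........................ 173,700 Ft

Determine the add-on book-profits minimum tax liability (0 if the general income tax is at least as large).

68,538 Ft

Book-profits minimum tax:
  Adjusted income: 778,000 Ft + 187,900 Ft + 83,100 Ft + 244,500 Ft + 173,700 Ft = 1,467,200 Ft
  Exemption: 25% × (1,467,200 Ft − 1,103,000 Ft) = 91,050 Ft ≥ 40,000 Ft, so the exemption is fully phased out
  Base: 1,467,200 Ft − 0 Ft = 1,467,200 Ft
  1,467,200 Ft × 24% = 352,128 Ft

General income tax:
  112,000 Ft × 14% = 15,680 Ft
  165,000 Ft × 28% = 46,200 Ft
  175,000 Ft × 41% = 71,750 Ft
  326,000 Ft × 46% = 149,960 Ft
  → 283,590 Ft

Excess of book-profits minimum tax over general income tax: 352,128 Ft − 283,590 Ft = 68,538 Ft.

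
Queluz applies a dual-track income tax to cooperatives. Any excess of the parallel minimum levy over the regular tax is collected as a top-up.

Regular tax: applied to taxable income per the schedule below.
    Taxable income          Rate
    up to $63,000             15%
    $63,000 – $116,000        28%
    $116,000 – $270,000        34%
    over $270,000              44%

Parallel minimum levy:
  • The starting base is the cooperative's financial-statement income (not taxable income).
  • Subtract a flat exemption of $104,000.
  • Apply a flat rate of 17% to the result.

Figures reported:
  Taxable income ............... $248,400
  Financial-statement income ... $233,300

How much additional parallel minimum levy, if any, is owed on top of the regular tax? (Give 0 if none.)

Parallel minimum levy:
  Base (financial-statement income): $233,300
  Less exemption $104,000 → base $129,300
  $129,300 × 17% = $21,981

Regular tax:
  $63,000 × 15% = $9,450
  $53,000 × 28% = $14,840
  $132,400 × 34% = $45,016
  → $69,306

$21,981 ≤ $69,306, so no add-on is due.

$0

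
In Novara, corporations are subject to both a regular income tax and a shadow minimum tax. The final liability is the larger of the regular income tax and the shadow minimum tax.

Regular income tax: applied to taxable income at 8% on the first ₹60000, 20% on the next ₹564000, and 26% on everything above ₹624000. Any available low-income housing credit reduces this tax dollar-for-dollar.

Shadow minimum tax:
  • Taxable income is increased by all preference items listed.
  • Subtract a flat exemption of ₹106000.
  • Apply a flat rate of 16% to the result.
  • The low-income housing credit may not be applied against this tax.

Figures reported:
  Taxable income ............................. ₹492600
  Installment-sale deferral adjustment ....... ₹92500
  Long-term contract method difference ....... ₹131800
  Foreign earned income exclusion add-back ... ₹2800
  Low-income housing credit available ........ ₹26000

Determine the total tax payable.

₹98192

Regular income tax:
  ₹60000 × 8% = ₹4800
  ₹432600 × 20% = ₹86520
  → ₹91320
  Less low-income housing credit ₹26000 → ₹65320

Shadow minimum tax:
  Adjusted income: ₹492600 + ₹92500 + ₹131800 + ₹2800 = ₹719700
  Less exemption ₹106000 → base ₹613700
  ₹613700 × 16% = ₹98192

₹98192 > ₹65320, so the shadow minimum tax is the binding amount.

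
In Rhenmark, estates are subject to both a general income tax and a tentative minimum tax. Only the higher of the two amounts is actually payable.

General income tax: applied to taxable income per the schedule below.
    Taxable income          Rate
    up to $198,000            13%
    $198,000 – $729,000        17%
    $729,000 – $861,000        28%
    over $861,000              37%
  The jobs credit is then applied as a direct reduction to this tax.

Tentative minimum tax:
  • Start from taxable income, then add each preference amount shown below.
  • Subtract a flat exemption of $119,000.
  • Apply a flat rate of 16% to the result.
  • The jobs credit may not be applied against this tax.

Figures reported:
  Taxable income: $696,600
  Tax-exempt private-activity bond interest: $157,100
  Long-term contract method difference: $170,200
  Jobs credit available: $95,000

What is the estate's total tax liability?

General income tax:
  $198,000 × 13% = $25,740
  $498,600 × 17% = $84,762
  → $110,502
  Less jobs credit $95,000 → $15,502

Tentative minimum tax:
  Adjusted income: $696,600 + $157,100 + $170,200 = $1,023,900
  Less exemption $119,000 → base $904,900
  $904,900 × 16% = $144,784

$144,784 > $15,502, so the tentative minimum tax is the binding amount.

$144,784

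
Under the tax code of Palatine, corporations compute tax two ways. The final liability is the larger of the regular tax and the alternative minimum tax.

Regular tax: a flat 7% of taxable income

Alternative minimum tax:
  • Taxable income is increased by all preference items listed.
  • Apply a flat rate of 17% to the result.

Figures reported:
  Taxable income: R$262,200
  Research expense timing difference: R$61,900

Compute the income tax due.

Alternative minimum tax:
  Adjusted income: R$262,200 + R$61,900 = R$324,100
  R$324,100 × 17% = R$55,097

Regular tax:
  R$262,200 × 7% = R$18,354

R$55,097 > R$18,354, so the alternative minimum tax is the binding amount.

R$55,097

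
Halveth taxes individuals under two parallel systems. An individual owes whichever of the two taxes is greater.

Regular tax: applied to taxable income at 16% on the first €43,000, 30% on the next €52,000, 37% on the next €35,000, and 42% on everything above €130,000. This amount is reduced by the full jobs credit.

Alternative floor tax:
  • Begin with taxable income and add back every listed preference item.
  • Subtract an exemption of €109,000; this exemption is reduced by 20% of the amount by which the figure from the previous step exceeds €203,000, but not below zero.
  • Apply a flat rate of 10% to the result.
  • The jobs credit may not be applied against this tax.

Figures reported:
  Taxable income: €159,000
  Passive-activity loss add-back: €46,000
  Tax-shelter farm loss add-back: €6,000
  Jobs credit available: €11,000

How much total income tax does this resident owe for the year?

Alternative floor tax:
  Adjusted income: €159,000 + €46,000 + €6,000 = €211,000
  Exemption: €109,000 − 20% × (€211,000 − €203,000) = €109,000 − €1,600 = €107,400
  Base: €211,000 − €107,400 = €103,600
  €103,600 × 10% = €10,360

Regular tax:
  €43,000 × 16% = €6,880
  €52,000 × 30% = €15,600
  €35,000 × 37% = €12,950
  €29,000 × 42% = €12,180
  → €47,610
  Less jobs credit €11,000 → €36,610

€36,610 > €10,360, so the regular tax governs.

€36,610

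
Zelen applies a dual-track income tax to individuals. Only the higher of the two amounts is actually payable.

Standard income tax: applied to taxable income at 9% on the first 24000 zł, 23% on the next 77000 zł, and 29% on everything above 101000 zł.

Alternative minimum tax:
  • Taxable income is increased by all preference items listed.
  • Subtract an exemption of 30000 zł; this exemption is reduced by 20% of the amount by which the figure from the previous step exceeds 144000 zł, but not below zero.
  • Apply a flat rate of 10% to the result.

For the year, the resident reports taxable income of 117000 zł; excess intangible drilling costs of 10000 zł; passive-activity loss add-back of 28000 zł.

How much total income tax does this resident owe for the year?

Alternative minimum tax:
  Adjusted income: 117000 zł + 10000 zł + 28000 zł = 155000 zł
  Exemption: 30000 zł − 20% × (155000 zł − 144000 zł) = 30000 zł − 2200 zł = 27800 zł
  Base: 155000 zł − 27800 zł = 127200 zł
  127200 zł × 10% = 12720 zł

Standard income tax:
  24000 zł × 9% = 2160 zł
  77000 zł × 23% = 17710 zł
  16000 zł × 29% = 4640 zł
  → 24510 zł

24510 zł > 12720 zł, so the standard income tax governs.

24510 zł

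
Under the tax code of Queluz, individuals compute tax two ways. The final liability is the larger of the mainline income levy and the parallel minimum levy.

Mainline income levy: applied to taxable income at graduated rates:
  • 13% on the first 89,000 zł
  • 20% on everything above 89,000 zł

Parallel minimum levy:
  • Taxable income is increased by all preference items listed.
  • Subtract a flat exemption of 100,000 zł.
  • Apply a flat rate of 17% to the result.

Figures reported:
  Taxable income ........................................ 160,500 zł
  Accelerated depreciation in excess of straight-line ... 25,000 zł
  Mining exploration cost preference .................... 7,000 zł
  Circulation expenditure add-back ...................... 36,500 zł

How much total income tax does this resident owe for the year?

Mainline income levy:
  89,000 zł × 13% = 11,570 zł
  71,500 zł × 20% = 14,300 zł
  → 25,870 zł

Parallel minimum levy:
  Adjusted income: 160,500 zł + 25,000 zł + 7,000 zł + 36,500 zł = 229,000 zł
  Less exemption 100,000 zł → base 129,000 zł
  129,000 zł × 17% = 21,930 zł

25,870 zł > 21,930 zł, so the mainline income levy governs.

25,870 zł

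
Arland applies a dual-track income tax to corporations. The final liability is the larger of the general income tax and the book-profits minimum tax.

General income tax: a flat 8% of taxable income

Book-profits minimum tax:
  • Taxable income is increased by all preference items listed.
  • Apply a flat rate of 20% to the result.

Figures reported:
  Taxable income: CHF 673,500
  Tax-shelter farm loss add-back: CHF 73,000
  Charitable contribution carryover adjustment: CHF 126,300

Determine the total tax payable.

CHF 174,560

Book-profits minimum tax:
  Adjusted income: CHF 673,500 + CHF 73,000 + CHF 126,300 = CHF 872,800
  CHF 872,800 × 20% = CHF 174,560

General income tax:
  CHF 673,500 × 8% = CHF 53,880

CHF 174,560 > CHF 53,880, so the book-profits minimum tax is the binding amount.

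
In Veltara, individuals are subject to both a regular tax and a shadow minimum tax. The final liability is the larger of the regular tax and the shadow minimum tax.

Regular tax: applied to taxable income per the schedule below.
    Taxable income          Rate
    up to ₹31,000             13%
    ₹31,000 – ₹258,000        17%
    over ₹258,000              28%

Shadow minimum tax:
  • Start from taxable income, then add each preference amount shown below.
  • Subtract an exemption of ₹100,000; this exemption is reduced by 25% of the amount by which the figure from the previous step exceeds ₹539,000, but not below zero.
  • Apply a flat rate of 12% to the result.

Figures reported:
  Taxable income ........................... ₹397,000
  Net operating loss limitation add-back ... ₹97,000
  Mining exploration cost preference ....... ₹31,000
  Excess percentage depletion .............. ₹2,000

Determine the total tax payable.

Shadow minimum tax:
  Adjusted income: ₹397,000 + ₹97,000 + ₹31,000 + ₹2,000 = ₹527,000
  Exemption: ₹527,000 ≤ ₹539,000, so full ₹100,000 applies
  Base: ₹527,000 − ₹100,000 = ₹427,000
  ₹427,000 × 12% = ₹51,240

Regular tax:
  ₹31,000 × 13% = ₹4,030
  ₹227,000 × 17% = ₹38,590
  ₹139,000 × 28% = ₹38,920
  → ₹81,540

₹81,540 > ₹51,240, so the regular tax governs.

₹81,540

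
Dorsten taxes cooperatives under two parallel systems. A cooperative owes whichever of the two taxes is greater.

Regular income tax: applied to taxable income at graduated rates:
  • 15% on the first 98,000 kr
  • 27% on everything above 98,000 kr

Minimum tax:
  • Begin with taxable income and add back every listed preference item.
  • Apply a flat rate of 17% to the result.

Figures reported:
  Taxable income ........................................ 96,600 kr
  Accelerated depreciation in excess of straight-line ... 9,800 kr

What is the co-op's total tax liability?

Regular income tax:
  96,600 kr × 15% = 14,490 kr

Minimum tax:
  Adjusted income: 96,600 kr + 9,800 kr = 106,400 kr
  106,400 kr × 17% = 18,088 kr

18,088 kr > 14,490 kr, so the minimum tax is the binding amount.

18,088 kr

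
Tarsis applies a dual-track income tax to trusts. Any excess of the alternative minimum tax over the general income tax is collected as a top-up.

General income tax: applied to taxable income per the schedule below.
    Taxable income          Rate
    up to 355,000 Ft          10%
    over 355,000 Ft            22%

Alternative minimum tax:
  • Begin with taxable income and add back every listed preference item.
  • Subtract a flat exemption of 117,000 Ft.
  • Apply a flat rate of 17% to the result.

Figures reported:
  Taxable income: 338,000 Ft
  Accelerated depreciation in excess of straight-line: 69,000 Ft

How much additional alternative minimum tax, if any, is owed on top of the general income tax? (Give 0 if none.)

15,500 Ft

Alternative minimum tax:
  Adjusted income: 338,000 Ft + 69,000 Ft = 407,000 Ft
  Less exemption 117,000 Ft → base 290,000 Ft
  290,000 Ft × 17% = 49,300 Ft

General income tax:
  338,000 Ft × 10% = 33,800 Ft

Excess of alternative minimum tax over general income tax: 49,300 Ft − 33,800 Ft = 15,500 Ft.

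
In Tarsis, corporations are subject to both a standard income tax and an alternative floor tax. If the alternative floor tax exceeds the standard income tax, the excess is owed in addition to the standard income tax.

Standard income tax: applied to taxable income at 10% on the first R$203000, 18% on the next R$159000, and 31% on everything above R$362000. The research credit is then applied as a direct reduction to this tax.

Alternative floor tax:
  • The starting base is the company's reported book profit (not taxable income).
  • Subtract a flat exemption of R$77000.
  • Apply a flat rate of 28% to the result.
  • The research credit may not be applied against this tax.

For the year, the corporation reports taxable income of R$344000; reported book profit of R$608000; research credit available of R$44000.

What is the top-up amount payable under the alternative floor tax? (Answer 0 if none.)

Standard income tax:
  R$203000 × 10% = R$20300
  R$141000 × 18% = R$25380
  → R$45680
  Less research credit R$44000 → R$1680

Alternative floor tax:
  Base (reported book profit): R$608000
  Less exemption R$77000 → base R$531000
  R$531000 × 28% = R$148680

Excess of alternative floor tax over standard income tax: R$148680 − R$1680 = R$147000.

R$147000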